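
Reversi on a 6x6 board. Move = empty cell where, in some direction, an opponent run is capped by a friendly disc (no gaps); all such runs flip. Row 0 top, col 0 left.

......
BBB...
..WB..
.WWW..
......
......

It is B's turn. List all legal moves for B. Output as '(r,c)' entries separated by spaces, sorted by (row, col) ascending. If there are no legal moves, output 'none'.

Answer: (2,1) (4,1) (4,2) (4,3) (4,4)

Derivation:
(1,3): no bracket -> illegal
(2,0): no bracket -> illegal
(2,1): flips 1 -> legal
(2,4): no bracket -> illegal
(3,0): no bracket -> illegal
(3,4): no bracket -> illegal
(4,0): no bracket -> illegal
(4,1): flips 1 -> legal
(4,2): flips 2 -> legal
(4,3): flips 1 -> legal
(4,4): flips 2 -> legal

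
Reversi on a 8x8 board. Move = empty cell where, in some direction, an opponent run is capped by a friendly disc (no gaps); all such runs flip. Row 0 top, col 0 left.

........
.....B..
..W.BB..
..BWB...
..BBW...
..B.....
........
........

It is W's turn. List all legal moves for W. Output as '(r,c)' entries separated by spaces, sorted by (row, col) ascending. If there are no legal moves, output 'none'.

(0,4): no bracket -> illegal
(0,5): no bracket -> illegal
(0,6): flips 2 -> legal
(1,3): no bracket -> illegal
(1,4): flips 2 -> legal
(1,6): no bracket -> illegal
(2,1): no bracket -> illegal
(2,3): no bracket -> illegal
(2,6): no bracket -> illegal
(3,1): flips 1 -> legal
(3,5): flips 1 -> legal
(3,6): no bracket -> illegal
(4,1): flips 2 -> legal
(4,5): no bracket -> illegal
(5,1): flips 1 -> legal
(5,3): flips 1 -> legal
(5,4): no bracket -> illegal
(6,1): no bracket -> illegal
(6,2): flips 3 -> legal
(6,3): no bracket -> illegal

Answer: (0,6) (1,4) (3,1) (3,5) (4,1) (5,1) (5,3) (6,2)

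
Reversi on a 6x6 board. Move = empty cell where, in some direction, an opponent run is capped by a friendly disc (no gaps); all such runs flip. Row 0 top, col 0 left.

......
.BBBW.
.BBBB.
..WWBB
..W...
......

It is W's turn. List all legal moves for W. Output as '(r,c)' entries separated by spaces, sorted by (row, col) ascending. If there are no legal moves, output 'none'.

Answer: (0,0) (0,2) (0,3) (1,0) (1,5) (4,4)

Derivation:
(0,0): flips 2 -> legal
(0,1): no bracket -> illegal
(0,2): flips 2 -> legal
(0,3): flips 2 -> legal
(0,4): no bracket -> illegal
(1,0): flips 4 -> legal
(1,5): flips 1 -> legal
(2,0): no bracket -> illegal
(2,5): no bracket -> illegal
(3,0): no bracket -> illegal
(3,1): no bracket -> illegal
(4,3): no bracket -> illegal
(4,4): flips 2 -> legal
(4,5): no bracket -> illegal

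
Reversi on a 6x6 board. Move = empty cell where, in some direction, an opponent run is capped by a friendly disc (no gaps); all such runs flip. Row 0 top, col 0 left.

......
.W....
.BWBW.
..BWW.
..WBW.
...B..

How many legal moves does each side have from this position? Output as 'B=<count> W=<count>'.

Answer: B=8 W=5

Derivation:
-- B to move --
(0,0): no bracket -> illegal
(0,1): flips 1 -> legal
(0,2): no bracket -> illegal
(1,0): no bracket -> illegal
(1,2): flips 1 -> legal
(1,3): no bracket -> illegal
(1,4): no bracket -> illegal
(1,5): no bracket -> illegal
(2,0): no bracket -> illegal
(2,5): flips 2 -> legal
(3,1): flips 1 -> legal
(3,5): flips 3 -> legal
(4,1): flips 1 -> legal
(4,5): flips 2 -> legal
(5,1): no bracket -> illegal
(5,2): flips 1 -> legal
(5,4): no bracket -> illegal
(5,5): no bracket -> illegal
B mobility = 8
-- W to move --
(1,0): no bracket -> illegal
(1,2): flips 1 -> legal
(1,3): flips 1 -> legal
(1,4): no bracket -> illegal
(2,0): flips 1 -> legal
(3,0): no bracket -> illegal
(3,1): flips 2 -> legal
(4,1): no bracket -> illegal
(5,2): flips 1 -> legal
(5,4): no bracket -> illegal
W mobility = 5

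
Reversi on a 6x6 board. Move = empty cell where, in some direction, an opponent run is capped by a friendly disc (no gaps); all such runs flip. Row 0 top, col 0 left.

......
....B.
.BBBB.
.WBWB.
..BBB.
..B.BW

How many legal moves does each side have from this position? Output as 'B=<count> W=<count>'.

-- B to move --
(2,0): flips 1 -> legal
(3,0): flips 1 -> legal
(4,0): flips 1 -> legal
(4,1): flips 1 -> legal
(4,5): no bracket -> illegal
B mobility = 4
-- W to move --
(0,3): no bracket -> illegal
(0,4): no bracket -> illegal
(0,5): no bracket -> illegal
(1,0): no bracket -> illegal
(1,1): flips 2 -> legal
(1,2): no bracket -> illegal
(1,3): flips 2 -> legal
(1,5): flips 1 -> legal
(2,0): no bracket -> illegal
(2,5): no bracket -> illegal
(3,0): no bracket -> illegal
(3,5): flips 1 -> legal
(4,1): no bracket -> illegal
(4,5): no bracket -> illegal
(5,1): flips 1 -> legal
(5,3): flips 3 -> legal
W mobility = 6

Answer: B=4 W=6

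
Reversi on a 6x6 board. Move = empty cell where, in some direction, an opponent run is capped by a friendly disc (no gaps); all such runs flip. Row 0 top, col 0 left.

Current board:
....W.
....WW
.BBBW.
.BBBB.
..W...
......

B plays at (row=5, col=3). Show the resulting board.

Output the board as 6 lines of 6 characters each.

Answer: ....W.
....WW
.BBBW.
.BBBB.
..B...
...B..

Derivation:
Place B at (5,3); scan 8 dirs for brackets.
Dir NW: opp run (4,2) capped by B -> flip
Dir N: first cell '.' (not opp) -> no flip
Dir NE: first cell '.' (not opp) -> no flip
Dir W: first cell '.' (not opp) -> no flip
Dir E: first cell '.' (not opp) -> no flip
Dir SW: edge -> no flip
Dir S: edge -> no flip
Dir SE: edge -> no flip
All flips: (4,2)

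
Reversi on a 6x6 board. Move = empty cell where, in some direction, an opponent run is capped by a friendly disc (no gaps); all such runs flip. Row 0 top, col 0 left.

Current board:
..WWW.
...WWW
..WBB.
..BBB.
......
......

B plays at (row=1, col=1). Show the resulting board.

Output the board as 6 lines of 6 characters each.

Answer: ..WWW.
.B.WWW
..BBB.
..BBB.
......
......

Derivation:
Place B at (1,1); scan 8 dirs for brackets.
Dir NW: first cell '.' (not opp) -> no flip
Dir N: first cell '.' (not opp) -> no flip
Dir NE: opp run (0,2), next=edge -> no flip
Dir W: first cell '.' (not opp) -> no flip
Dir E: first cell '.' (not opp) -> no flip
Dir SW: first cell '.' (not opp) -> no flip
Dir S: first cell '.' (not opp) -> no flip
Dir SE: opp run (2,2) capped by B -> flip
All flips: (2,2)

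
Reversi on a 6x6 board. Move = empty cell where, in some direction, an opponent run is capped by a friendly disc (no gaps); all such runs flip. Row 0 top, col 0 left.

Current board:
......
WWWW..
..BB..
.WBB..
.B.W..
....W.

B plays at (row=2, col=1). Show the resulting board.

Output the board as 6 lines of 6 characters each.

Answer: ......
WWWW..
.BBB..
.BBB..
.B.W..
....W.

Derivation:
Place B at (2,1); scan 8 dirs for brackets.
Dir NW: opp run (1,0), next=edge -> no flip
Dir N: opp run (1,1), next='.' -> no flip
Dir NE: opp run (1,2), next='.' -> no flip
Dir W: first cell '.' (not opp) -> no flip
Dir E: first cell 'B' (not opp) -> no flip
Dir SW: first cell '.' (not opp) -> no flip
Dir S: opp run (3,1) capped by B -> flip
Dir SE: first cell 'B' (not opp) -> no flip
All flips: (3,1)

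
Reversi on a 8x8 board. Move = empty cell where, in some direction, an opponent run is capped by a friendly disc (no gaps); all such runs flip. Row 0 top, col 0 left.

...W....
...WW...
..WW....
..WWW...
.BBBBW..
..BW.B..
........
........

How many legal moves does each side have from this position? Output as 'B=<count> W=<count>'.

Answer: B=12 W=10

Derivation:
-- B to move --
(0,2): no bracket -> illegal
(0,4): no bracket -> illegal
(0,5): flips 3 -> legal
(1,1): flips 2 -> legal
(1,2): flips 2 -> legal
(1,5): no bracket -> illegal
(2,1): flips 1 -> legal
(2,4): flips 2 -> legal
(2,5): flips 1 -> legal
(3,1): no bracket -> illegal
(3,5): flips 1 -> legal
(3,6): no bracket -> illegal
(4,6): flips 1 -> legal
(5,4): flips 1 -> legal
(5,6): no bracket -> illegal
(6,2): flips 1 -> legal
(6,3): flips 1 -> legal
(6,4): flips 1 -> legal
B mobility = 12
-- W to move --
(3,0): no bracket -> illegal
(3,1): flips 1 -> legal
(3,5): flips 1 -> legal
(4,0): flips 4 -> legal
(4,6): no bracket -> illegal
(5,0): flips 1 -> legal
(5,1): flips 2 -> legal
(5,4): flips 2 -> legal
(5,6): no bracket -> illegal
(6,1): flips 2 -> legal
(6,2): flips 2 -> legal
(6,3): no bracket -> illegal
(6,4): no bracket -> illegal
(6,5): flips 1 -> legal
(6,6): flips 2 -> legal
W mobility = 10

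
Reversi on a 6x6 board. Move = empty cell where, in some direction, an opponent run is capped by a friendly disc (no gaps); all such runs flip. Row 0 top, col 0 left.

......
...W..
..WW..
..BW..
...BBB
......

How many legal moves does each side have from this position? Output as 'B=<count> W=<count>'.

Answer: B=5 W=5

Derivation:
-- B to move --
(0,2): no bracket -> illegal
(0,3): flips 3 -> legal
(0,4): no bracket -> illegal
(1,1): flips 2 -> legal
(1,2): flips 1 -> legal
(1,4): flips 1 -> legal
(2,1): no bracket -> illegal
(2,4): no bracket -> illegal
(3,1): no bracket -> illegal
(3,4): flips 1 -> legal
(4,2): no bracket -> illegal
B mobility = 5
-- W to move --
(2,1): no bracket -> illegal
(3,1): flips 1 -> legal
(3,4): no bracket -> illegal
(3,5): no bracket -> illegal
(4,1): flips 1 -> legal
(4,2): flips 1 -> legal
(5,2): no bracket -> illegal
(5,3): flips 1 -> legal
(5,4): no bracket -> illegal
(5,5): flips 1 -> legal
W mobility = 5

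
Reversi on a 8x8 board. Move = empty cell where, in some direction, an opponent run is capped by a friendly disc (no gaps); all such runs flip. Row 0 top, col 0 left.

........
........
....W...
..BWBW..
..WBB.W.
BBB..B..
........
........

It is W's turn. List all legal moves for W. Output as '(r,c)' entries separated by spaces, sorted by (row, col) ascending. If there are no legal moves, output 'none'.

(2,1): no bracket -> illegal
(2,2): flips 1 -> legal
(2,3): no bracket -> illegal
(2,5): no bracket -> illegal
(3,1): flips 1 -> legal
(4,0): no bracket -> illegal
(4,1): no bracket -> illegal
(4,5): flips 2 -> legal
(5,3): flips 2 -> legal
(5,4): flips 2 -> legal
(5,6): no bracket -> illegal
(6,0): flips 1 -> legal
(6,1): no bracket -> illegal
(6,2): flips 1 -> legal
(6,3): no bracket -> illegal
(6,4): flips 1 -> legal
(6,5): no bracket -> illegal
(6,6): flips 2 -> legal

Answer: (2,2) (3,1) (4,5) (5,3) (5,4) (6,0) (6,2) (6,4) (6,6)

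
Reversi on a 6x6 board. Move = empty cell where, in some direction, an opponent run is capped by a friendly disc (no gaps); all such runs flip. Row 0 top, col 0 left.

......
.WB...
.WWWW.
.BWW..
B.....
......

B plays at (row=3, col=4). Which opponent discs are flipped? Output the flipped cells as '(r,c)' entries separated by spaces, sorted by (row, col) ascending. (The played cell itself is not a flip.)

Dir NW: opp run (2,3) capped by B -> flip
Dir N: opp run (2,4), next='.' -> no flip
Dir NE: first cell '.' (not opp) -> no flip
Dir W: opp run (3,3) (3,2) capped by B -> flip
Dir E: first cell '.' (not opp) -> no flip
Dir SW: first cell '.' (not opp) -> no flip
Dir S: first cell '.' (not opp) -> no flip
Dir SE: first cell '.' (not opp) -> no flip

Answer: (2,3) (3,2) (3,3)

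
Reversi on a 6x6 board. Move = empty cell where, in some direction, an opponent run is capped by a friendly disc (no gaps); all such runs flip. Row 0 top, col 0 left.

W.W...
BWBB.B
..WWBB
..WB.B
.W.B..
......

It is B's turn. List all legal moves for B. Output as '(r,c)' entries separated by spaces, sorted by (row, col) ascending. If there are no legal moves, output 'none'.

Answer: (2,1) (3,1) (3,4) (4,2)

Derivation:
(0,1): no bracket -> illegal
(0,3): no bracket -> illegal
(1,4): no bracket -> illegal
(2,0): no bracket -> illegal
(2,1): flips 3 -> legal
(3,0): no bracket -> illegal
(3,1): flips 2 -> legal
(3,4): flips 1 -> legal
(4,0): no bracket -> illegal
(4,2): flips 2 -> legal
(5,0): no bracket -> illegal
(5,1): no bracket -> illegal
(5,2): no bracket -> illegal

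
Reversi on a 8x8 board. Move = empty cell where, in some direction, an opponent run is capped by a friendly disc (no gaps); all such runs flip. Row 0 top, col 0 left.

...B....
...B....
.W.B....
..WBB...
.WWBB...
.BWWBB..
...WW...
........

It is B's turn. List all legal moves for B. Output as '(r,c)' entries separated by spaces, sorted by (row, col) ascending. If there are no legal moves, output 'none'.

(1,0): flips 2 -> legal
(1,1): no bracket -> illegal
(1,2): no bracket -> illegal
(2,0): no bracket -> illegal
(2,2): no bracket -> illegal
(3,0): no bracket -> illegal
(3,1): flips 2 -> legal
(4,0): flips 2 -> legal
(5,0): flips 2 -> legal
(6,1): flips 1 -> legal
(6,2): flips 1 -> legal
(6,5): no bracket -> illegal
(7,2): flips 1 -> legal
(7,3): flips 3 -> legal
(7,4): flips 1 -> legal
(7,5): no bracket -> illegal

Answer: (1,0) (3,1) (4,0) (5,0) (6,1) (6,2) (7,2) (7,3) (7,4)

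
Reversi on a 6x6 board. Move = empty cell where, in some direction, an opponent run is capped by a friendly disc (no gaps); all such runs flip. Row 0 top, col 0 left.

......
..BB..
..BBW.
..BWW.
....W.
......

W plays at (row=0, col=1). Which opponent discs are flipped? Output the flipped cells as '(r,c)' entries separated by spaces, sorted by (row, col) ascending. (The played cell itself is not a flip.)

Answer: (1,2) (2,3)

Derivation:
Dir NW: edge -> no flip
Dir N: edge -> no flip
Dir NE: edge -> no flip
Dir W: first cell '.' (not opp) -> no flip
Dir E: first cell '.' (not opp) -> no flip
Dir SW: first cell '.' (not opp) -> no flip
Dir S: first cell '.' (not opp) -> no flip
Dir SE: opp run (1,2) (2,3) capped by W -> flip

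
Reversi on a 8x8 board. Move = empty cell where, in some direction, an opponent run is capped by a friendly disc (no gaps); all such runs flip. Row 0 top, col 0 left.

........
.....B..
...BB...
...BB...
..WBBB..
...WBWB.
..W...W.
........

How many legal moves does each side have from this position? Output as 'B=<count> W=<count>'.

Answer: B=8 W=6

Derivation:
-- B to move --
(3,1): no bracket -> illegal
(3,2): no bracket -> illegal
(4,1): flips 1 -> legal
(4,6): no bracket -> illegal
(5,1): flips 1 -> legal
(5,2): flips 1 -> legal
(5,7): no bracket -> illegal
(6,1): no bracket -> illegal
(6,3): flips 1 -> legal
(6,4): no bracket -> illegal
(6,5): flips 1 -> legal
(6,7): no bracket -> illegal
(7,1): flips 2 -> legal
(7,2): no bracket -> illegal
(7,3): no bracket -> illegal
(7,5): no bracket -> illegal
(7,6): flips 1 -> legal
(7,7): flips 2 -> legal
B mobility = 8
-- W to move --
(0,4): no bracket -> illegal
(0,5): no bracket -> illegal
(0,6): flips 3 -> legal
(1,2): no bracket -> illegal
(1,3): flips 3 -> legal
(1,4): no bracket -> illegal
(1,6): no bracket -> illegal
(2,2): flips 2 -> legal
(2,5): no bracket -> illegal
(2,6): no bracket -> illegal
(3,2): no bracket -> illegal
(3,5): flips 2 -> legal
(3,6): no bracket -> illegal
(4,6): flips 4 -> legal
(4,7): no bracket -> illegal
(5,2): no bracket -> illegal
(5,7): flips 1 -> legal
(6,3): no bracket -> illegal
(6,4): no bracket -> illegal
(6,5): no bracket -> illegal
(6,7): no bracket -> illegal
W mobility = 6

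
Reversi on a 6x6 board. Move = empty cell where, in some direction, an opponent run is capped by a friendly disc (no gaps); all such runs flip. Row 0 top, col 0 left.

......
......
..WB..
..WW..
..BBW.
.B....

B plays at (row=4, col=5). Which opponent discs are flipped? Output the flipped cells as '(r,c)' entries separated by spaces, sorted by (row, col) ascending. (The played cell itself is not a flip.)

Answer: (4,4)

Derivation:
Dir NW: first cell '.' (not opp) -> no flip
Dir N: first cell '.' (not opp) -> no flip
Dir NE: edge -> no flip
Dir W: opp run (4,4) capped by B -> flip
Dir E: edge -> no flip
Dir SW: first cell '.' (not opp) -> no flip
Dir S: first cell '.' (not opp) -> no flip
Dir SE: edge -> no flip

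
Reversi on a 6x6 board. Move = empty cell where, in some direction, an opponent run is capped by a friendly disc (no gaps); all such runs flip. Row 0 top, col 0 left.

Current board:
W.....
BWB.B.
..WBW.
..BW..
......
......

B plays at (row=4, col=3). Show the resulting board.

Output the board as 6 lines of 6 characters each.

Place B at (4,3); scan 8 dirs for brackets.
Dir NW: first cell 'B' (not opp) -> no flip
Dir N: opp run (3,3) capped by B -> flip
Dir NE: first cell '.' (not opp) -> no flip
Dir W: first cell '.' (not opp) -> no flip
Dir E: first cell '.' (not opp) -> no flip
Dir SW: first cell '.' (not opp) -> no flip
Dir S: first cell '.' (not opp) -> no flip
Dir SE: first cell '.' (not opp) -> no flip
All flips: (3,3)

Answer: W.....
BWB.B.
..WBW.
..BB..
...B..
......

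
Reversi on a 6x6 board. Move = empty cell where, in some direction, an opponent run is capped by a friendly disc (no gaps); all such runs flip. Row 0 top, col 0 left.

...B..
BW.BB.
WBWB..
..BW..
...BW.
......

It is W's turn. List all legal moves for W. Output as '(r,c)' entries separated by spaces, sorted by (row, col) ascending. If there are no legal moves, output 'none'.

Answer: (0,0) (0,4) (2,4) (3,1) (4,2) (5,3)

Derivation:
(0,0): flips 1 -> legal
(0,1): no bracket -> illegal
(0,2): no bracket -> illegal
(0,4): flips 1 -> legal
(0,5): no bracket -> illegal
(1,2): no bracket -> illegal
(1,5): no bracket -> illegal
(2,4): flips 1 -> legal
(2,5): no bracket -> illegal
(3,0): no bracket -> illegal
(3,1): flips 2 -> legal
(3,4): no bracket -> illegal
(4,1): no bracket -> illegal
(4,2): flips 2 -> legal
(5,2): no bracket -> illegal
(5,3): flips 1 -> legal
(5,4): no bracket -> illegal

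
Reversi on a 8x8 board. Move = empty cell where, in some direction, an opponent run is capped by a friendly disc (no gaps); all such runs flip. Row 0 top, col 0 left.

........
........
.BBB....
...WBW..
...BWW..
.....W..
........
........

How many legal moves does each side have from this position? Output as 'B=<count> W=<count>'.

-- B to move --
(2,4): no bracket -> illegal
(2,5): no bracket -> illegal
(2,6): no bracket -> illegal
(3,2): flips 1 -> legal
(3,6): flips 1 -> legal
(4,2): no bracket -> illegal
(4,6): flips 2 -> legal
(5,3): no bracket -> illegal
(5,4): flips 1 -> legal
(5,6): flips 1 -> legal
(6,4): no bracket -> illegal
(6,5): no bracket -> illegal
(6,6): flips 3 -> legal
B mobility = 6
-- W to move --
(1,0): no bracket -> illegal
(1,1): flips 1 -> legal
(1,2): flips 2 -> legal
(1,3): flips 1 -> legal
(1,4): no bracket -> illegal
(2,0): no bracket -> illegal
(2,4): flips 1 -> legal
(2,5): no bracket -> illegal
(3,0): no bracket -> illegal
(3,1): no bracket -> illegal
(3,2): no bracket -> illegal
(4,2): flips 1 -> legal
(5,2): no bracket -> illegal
(5,3): flips 1 -> legal
(5,4): no bracket -> illegal
W mobility = 6

Answer: B=6 W=6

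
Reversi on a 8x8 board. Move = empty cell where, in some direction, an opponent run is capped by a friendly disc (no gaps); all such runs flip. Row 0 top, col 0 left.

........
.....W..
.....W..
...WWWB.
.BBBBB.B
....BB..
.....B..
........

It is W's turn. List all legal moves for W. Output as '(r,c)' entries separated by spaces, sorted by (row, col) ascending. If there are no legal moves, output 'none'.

Answer: (3,7) (5,1) (5,2) (5,3) (5,6) (6,4) (6,6) (7,5)

Derivation:
(2,6): no bracket -> illegal
(2,7): no bracket -> illegal
(3,0): no bracket -> illegal
(3,1): no bracket -> illegal
(3,2): no bracket -> illegal
(3,7): flips 1 -> legal
(4,0): no bracket -> illegal
(4,6): no bracket -> illegal
(5,0): no bracket -> illegal
(5,1): flips 1 -> legal
(5,2): flips 1 -> legal
(5,3): flips 2 -> legal
(5,6): flips 1 -> legal
(5,7): no bracket -> illegal
(6,3): no bracket -> illegal
(6,4): flips 2 -> legal
(6,6): flips 2 -> legal
(7,4): no bracket -> illegal
(7,5): flips 3 -> legal
(7,6): no bracket -> illegal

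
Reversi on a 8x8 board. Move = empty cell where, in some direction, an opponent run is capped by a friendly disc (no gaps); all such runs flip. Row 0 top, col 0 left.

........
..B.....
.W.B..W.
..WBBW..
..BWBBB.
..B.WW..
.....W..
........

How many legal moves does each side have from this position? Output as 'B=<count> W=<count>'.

Answer: B=13 W=14

Derivation:
-- B to move --
(1,0): no bracket -> illegal
(1,1): no bracket -> illegal
(1,5): no bracket -> illegal
(1,6): no bracket -> illegal
(1,7): flips 2 -> legal
(2,0): no bracket -> illegal
(2,2): flips 1 -> legal
(2,4): flips 1 -> legal
(2,5): flips 1 -> legal
(2,7): no bracket -> illegal
(3,0): flips 1 -> legal
(3,1): flips 1 -> legal
(3,6): flips 1 -> legal
(3,7): no bracket -> illegal
(4,1): flips 1 -> legal
(5,3): flips 1 -> legal
(5,6): no bracket -> illegal
(6,3): flips 1 -> legal
(6,4): flips 2 -> legal
(6,6): flips 1 -> legal
(7,4): no bracket -> illegal
(7,5): flips 2 -> legal
(7,6): no bracket -> illegal
B mobility = 13
-- W to move --
(0,1): no bracket -> illegal
(0,2): no bracket -> illegal
(0,3): flips 1 -> legal
(1,1): no bracket -> illegal
(1,3): flips 2 -> legal
(1,4): flips 1 -> legal
(2,2): flips 2 -> legal
(2,4): flips 2 -> legal
(2,5): flips 1 -> legal
(3,1): no bracket -> illegal
(3,6): flips 1 -> legal
(3,7): flips 1 -> legal
(4,1): flips 1 -> legal
(4,7): flips 3 -> legal
(5,1): no bracket -> illegal
(5,3): flips 1 -> legal
(5,6): no bracket -> illegal
(5,7): flips 1 -> legal
(6,1): flips 1 -> legal
(6,2): flips 2 -> legal
(6,3): no bracket -> illegal
W mobility = 14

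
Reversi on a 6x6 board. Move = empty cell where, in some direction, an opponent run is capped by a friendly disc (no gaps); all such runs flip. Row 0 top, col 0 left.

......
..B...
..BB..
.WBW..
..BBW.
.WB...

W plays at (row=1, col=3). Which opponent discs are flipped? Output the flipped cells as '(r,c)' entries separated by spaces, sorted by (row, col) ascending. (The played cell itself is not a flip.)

Answer: (2,2) (2,3)

Derivation:
Dir NW: first cell '.' (not opp) -> no flip
Dir N: first cell '.' (not opp) -> no flip
Dir NE: first cell '.' (not opp) -> no flip
Dir W: opp run (1,2), next='.' -> no flip
Dir E: first cell '.' (not opp) -> no flip
Dir SW: opp run (2,2) capped by W -> flip
Dir S: opp run (2,3) capped by W -> flip
Dir SE: first cell '.' (not opp) -> no flip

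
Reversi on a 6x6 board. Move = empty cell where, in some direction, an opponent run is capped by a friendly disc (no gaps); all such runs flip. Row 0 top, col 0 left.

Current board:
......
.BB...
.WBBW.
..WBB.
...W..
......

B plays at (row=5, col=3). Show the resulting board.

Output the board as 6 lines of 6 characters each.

Answer: ......
.BB...
.WBBW.
..WBB.
...B..
...B..

Derivation:
Place B at (5,3); scan 8 dirs for brackets.
Dir NW: first cell '.' (not opp) -> no flip
Dir N: opp run (4,3) capped by B -> flip
Dir NE: first cell '.' (not opp) -> no flip
Dir W: first cell '.' (not opp) -> no flip
Dir E: first cell '.' (not opp) -> no flip
Dir SW: edge -> no flip
Dir S: edge -> no flip
Dir SE: edge -> no flip
All flips: (4,3)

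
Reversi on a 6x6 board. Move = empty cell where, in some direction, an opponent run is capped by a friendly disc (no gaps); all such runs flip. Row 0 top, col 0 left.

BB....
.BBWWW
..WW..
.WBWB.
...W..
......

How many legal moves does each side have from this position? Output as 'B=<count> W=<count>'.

-- B to move --
(0,2): no bracket -> illegal
(0,3): no bracket -> illegal
(0,4): no bracket -> illegal
(0,5): flips 2 -> legal
(2,0): no bracket -> illegal
(2,1): no bracket -> illegal
(2,4): no bracket -> illegal
(2,5): no bracket -> illegal
(3,0): flips 1 -> legal
(4,0): no bracket -> illegal
(4,1): no bracket -> illegal
(4,2): no bracket -> illegal
(4,4): flips 2 -> legal
(5,2): flips 1 -> legal
(5,3): no bracket -> illegal
(5,4): flips 1 -> legal
B mobility = 5
-- W to move --
(0,2): flips 1 -> legal
(0,3): no bracket -> illegal
(1,0): flips 2 -> legal
(2,0): no bracket -> illegal
(2,1): flips 1 -> legal
(2,4): no bracket -> illegal
(2,5): flips 1 -> legal
(3,5): flips 1 -> legal
(4,1): flips 1 -> legal
(4,2): flips 1 -> legal
(4,4): no bracket -> illegal
(4,5): flips 1 -> legal
W mobility = 8

Answer: B=5 W=8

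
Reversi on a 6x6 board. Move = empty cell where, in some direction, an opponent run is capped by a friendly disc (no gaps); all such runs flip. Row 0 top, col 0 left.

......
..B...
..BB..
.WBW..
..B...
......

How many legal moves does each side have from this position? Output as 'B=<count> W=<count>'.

Answer: B=7 W=4

Derivation:
-- B to move --
(2,0): flips 1 -> legal
(2,1): no bracket -> illegal
(2,4): flips 1 -> legal
(3,0): flips 1 -> legal
(3,4): flips 1 -> legal
(4,0): flips 1 -> legal
(4,1): no bracket -> illegal
(4,3): flips 1 -> legal
(4,4): flips 1 -> legal
B mobility = 7
-- W to move --
(0,1): no bracket -> illegal
(0,2): no bracket -> illegal
(0,3): no bracket -> illegal
(1,1): flips 1 -> legal
(1,3): flips 2 -> legal
(1,4): no bracket -> illegal
(2,1): no bracket -> illegal
(2,4): no bracket -> illegal
(3,4): no bracket -> illegal
(4,1): no bracket -> illegal
(4,3): no bracket -> illegal
(5,1): flips 1 -> legal
(5,2): no bracket -> illegal
(5,3): flips 1 -> legal
W mobility = 4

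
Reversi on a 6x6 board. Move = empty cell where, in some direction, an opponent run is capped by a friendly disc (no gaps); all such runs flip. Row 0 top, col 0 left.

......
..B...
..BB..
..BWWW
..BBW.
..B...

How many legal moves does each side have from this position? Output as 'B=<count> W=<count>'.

-- B to move --
(2,4): flips 1 -> legal
(2,5): flips 1 -> legal
(4,5): flips 2 -> legal
(5,3): no bracket -> illegal
(5,4): no bracket -> illegal
(5,5): flips 2 -> legal
B mobility = 4
-- W to move --
(0,1): flips 2 -> legal
(0,2): no bracket -> illegal
(0,3): no bracket -> illegal
(1,1): flips 1 -> legal
(1,3): flips 1 -> legal
(1,4): no bracket -> illegal
(2,1): no bracket -> illegal
(2,4): no bracket -> illegal
(3,1): flips 1 -> legal
(4,1): flips 2 -> legal
(5,1): flips 1 -> legal
(5,3): flips 1 -> legal
(5,4): no bracket -> illegal
W mobility = 7

Answer: B=4 W=7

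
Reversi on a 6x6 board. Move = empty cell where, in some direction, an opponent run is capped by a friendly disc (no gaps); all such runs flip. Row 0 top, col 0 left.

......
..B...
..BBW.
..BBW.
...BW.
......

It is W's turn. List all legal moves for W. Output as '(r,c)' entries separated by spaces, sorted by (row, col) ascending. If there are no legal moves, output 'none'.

Answer: (0,1) (1,1) (2,1) (3,1) (4,2) (5,2)

Derivation:
(0,1): flips 2 -> legal
(0,2): no bracket -> illegal
(0,3): no bracket -> illegal
(1,1): flips 2 -> legal
(1,3): no bracket -> illegal
(1,4): no bracket -> illegal
(2,1): flips 2 -> legal
(3,1): flips 2 -> legal
(4,1): no bracket -> illegal
(4,2): flips 2 -> legal
(5,2): flips 1 -> legal
(5,3): no bracket -> illegal
(5,4): no bracket -> illegal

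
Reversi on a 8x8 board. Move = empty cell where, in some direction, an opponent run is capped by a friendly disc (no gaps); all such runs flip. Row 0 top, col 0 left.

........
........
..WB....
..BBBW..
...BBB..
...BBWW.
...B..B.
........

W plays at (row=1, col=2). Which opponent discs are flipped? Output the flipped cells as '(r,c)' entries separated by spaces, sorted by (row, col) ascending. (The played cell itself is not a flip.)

Dir NW: first cell '.' (not opp) -> no flip
Dir N: first cell '.' (not opp) -> no flip
Dir NE: first cell '.' (not opp) -> no flip
Dir W: first cell '.' (not opp) -> no flip
Dir E: first cell '.' (not opp) -> no flip
Dir SW: first cell '.' (not opp) -> no flip
Dir S: first cell 'W' (not opp) -> no flip
Dir SE: opp run (2,3) (3,4) (4,5) capped by W -> flip

Answer: (2,3) (3,4) (4,5)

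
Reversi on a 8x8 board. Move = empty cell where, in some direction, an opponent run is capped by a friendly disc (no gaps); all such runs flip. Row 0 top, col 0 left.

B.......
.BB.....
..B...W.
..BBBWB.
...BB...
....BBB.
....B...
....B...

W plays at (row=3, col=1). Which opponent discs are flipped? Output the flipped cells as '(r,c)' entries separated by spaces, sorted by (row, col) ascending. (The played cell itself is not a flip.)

Answer: (3,2) (3,3) (3,4)

Derivation:
Dir NW: first cell '.' (not opp) -> no flip
Dir N: first cell '.' (not opp) -> no flip
Dir NE: opp run (2,2), next='.' -> no flip
Dir W: first cell '.' (not opp) -> no flip
Dir E: opp run (3,2) (3,3) (3,4) capped by W -> flip
Dir SW: first cell '.' (not opp) -> no flip
Dir S: first cell '.' (not opp) -> no flip
Dir SE: first cell '.' (not opp) -> no flip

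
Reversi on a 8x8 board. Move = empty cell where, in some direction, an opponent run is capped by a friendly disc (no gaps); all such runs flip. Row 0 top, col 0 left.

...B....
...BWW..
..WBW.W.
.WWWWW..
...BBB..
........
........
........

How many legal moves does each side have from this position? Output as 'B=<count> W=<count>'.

-- B to move --
(0,4): flips 3 -> legal
(0,5): flips 1 -> legal
(0,6): no bracket -> illegal
(1,1): flips 2 -> legal
(1,2): no bracket -> illegal
(1,6): flips 2 -> legal
(1,7): flips 2 -> legal
(2,0): no bracket -> illegal
(2,1): flips 2 -> legal
(2,5): flips 4 -> legal
(2,7): no bracket -> illegal
(3,0): no bracket -> illegal
(3,6): no bracket -> illegal
(3,7): no bracket -> illegal
(4,0): flips 2 -> legal
(4,1): flips 1 -> legal
(4,2): no bracket -> illegal
(4,6): flips 2 -> legal
B mobility = 10
-- W to move --
(0,2): flips 1 -> legal
(0,4): flips 1 -> legal
(1,2): flips 2 -> legal
(3,6): no bracket -> illegal
(4,2): no bracket -> illegal
(4,6): no bracket -> illegal
(5,2): flips 1 -> legal
(5,3): flips 2 -> legal
(5,4): flips 2 -> legal
(5,5): flips 2 -> legal
(5,6): flips 1 -> legal
W mobility = 8

Answer: B=10 W=8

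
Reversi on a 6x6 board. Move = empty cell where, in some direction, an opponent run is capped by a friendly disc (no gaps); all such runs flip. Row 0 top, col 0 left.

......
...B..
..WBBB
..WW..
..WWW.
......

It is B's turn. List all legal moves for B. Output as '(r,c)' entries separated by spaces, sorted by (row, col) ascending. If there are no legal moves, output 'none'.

Answer: (2,1) (3,1) (4,1) (5,1) (5,3)

Derivation:
(1,1): no bracket -> illegal
(1,2): no bracket -> illegal
(2,1): flips 1 -> legal
(3,1): flips 1 -> legal
(3,4): no bracket -> illegal
(3,5): no bracket -> illegal
(4,1): flips 1 -> legal
(4,5): no bracket -> illegal
(5,1): flips 2 -> legal
(5,2): no bracket -> illegal
(5,3): flips 2 -> legal
(5,4): no bracket -> illegal
(5,5): no bracket -> illegal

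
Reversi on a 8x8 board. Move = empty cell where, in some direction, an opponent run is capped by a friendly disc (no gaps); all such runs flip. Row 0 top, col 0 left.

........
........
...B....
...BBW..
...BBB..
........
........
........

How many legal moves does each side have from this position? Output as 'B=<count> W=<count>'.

-- B to move --
(2,4): no bracket -> illegal
(2,5): flips 1 -> legal
(2,6): flips 1 -> legal
(3,6): flips 1 -> legal
(4,6): no bracket -> illegal
B mobility = 3
-- W to move --
(1,2): no bracket -> illegal
(1,3): no bracket -> illegal
(1,4): no bracket -> illegal
(2,2): no bracket -> illegal
(2,4): no bracket -> illegal
(2,5): no bracket -> illegal
(3,2): flips 2 -> legal
(3,6): no bracket -> illegal
(4,2): no bracket -> illegal
(4,6): no bracket -> illegal
(5,2): no bracket -> illegal
(5,3): flips 1 -> legal
(5,4): no bracket -> illegal
(5,5): flips 1 -> legal
(5,6): no bracket -> illegal
W mobility = 3

Answer: B=3 W=3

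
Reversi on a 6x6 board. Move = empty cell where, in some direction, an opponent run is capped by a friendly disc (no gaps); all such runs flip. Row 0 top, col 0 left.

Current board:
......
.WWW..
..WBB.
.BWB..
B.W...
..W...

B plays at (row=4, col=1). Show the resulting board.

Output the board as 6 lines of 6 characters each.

Place B at (4,1); scan 8 dirs for brackets.
Dir NW: first cell '.' (not opp) -> no flip
Dir N: first cell 'B' (not opp) -> no flip
Dir NE: opp run (3,2) capped by B -> flip
Dir W: first cell 'B' (not opp) -> no flip
Dir E: opp run (4,2), next='.' -> no flip
Dir SW: first cell '.' (not opp) -> no flip
Dir S: first cell '.' (not opp) -> no flip
Dir SE: opp run (5,2), next=edge -> no flip
All flips: (3,2)

Answer: ......
.WWW..
..WBB.
.BBB..
BBW...
..W...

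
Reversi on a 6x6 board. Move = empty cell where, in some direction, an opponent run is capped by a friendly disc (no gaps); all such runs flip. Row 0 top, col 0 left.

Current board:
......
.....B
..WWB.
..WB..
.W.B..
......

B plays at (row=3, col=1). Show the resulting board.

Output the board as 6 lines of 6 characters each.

Place B at (3,1); scan 8 dirs for brackets.
Dir NW: first cell '.' (not opp) -> no flip
Dir N: first cell '.' (not opp) -> no flip
Dir NE: opp run (2,2), next='.' -> no flip
Dir W: first cell '.' (not opp) -> no flip
Dir E: opp run (3,2) capped by B -> flip
Dir SW: first cell '.' (not opp) -> no flip
Dir S: opp run (4,1), next='.' -> no flip
Dir SE: first cell '.' (not opp) -> no flip
All flips: (3,2)

Answer: ......
.....B
..WWB.
.BBB..
.W.B..
......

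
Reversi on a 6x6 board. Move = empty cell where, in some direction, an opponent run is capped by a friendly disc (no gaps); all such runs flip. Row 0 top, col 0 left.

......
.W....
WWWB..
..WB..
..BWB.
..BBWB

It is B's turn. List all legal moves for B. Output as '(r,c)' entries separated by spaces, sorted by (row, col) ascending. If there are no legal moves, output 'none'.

(0,0): flips 2 -> legal
(0,1): no bracket -> illegal
(0,2): no bracket -> illegal
(1,0): no bracket -> illegal
(1,2): flips 2 -> legal
(1,3): no bracket -> illegal
(3,0): no bracket -> illegal
(3,1): flips 1 -> legal
(3,4): flips 1 -> legal
(4,1): flips 1 -> legal
(4,5): no bracket -> illegal

Answer: (0,0) (1,2) (3,1) (3,4) (4,1)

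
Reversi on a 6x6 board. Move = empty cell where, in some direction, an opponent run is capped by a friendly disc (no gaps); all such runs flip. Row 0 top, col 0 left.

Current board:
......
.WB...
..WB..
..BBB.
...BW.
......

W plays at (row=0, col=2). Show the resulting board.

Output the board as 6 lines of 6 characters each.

Place W at (0,2); scan 8 dirs for brackets.
Dir NW: edge -> no flip
Dir N: edge -> no flip
Dir NE: edge -> no flip
Dir W: first cell '.' (not opp) -> no flip
Dir E: first cell '.' (not opp) -> no flip
Dir SW: first cell 'W' (not opp) -> no flip
Dir S: opp run (1,2) capped by W -> flip
Dir SE: first cell '.' (not opp) -> no flip
All flips: (1,2)

Answer: ..W...
.WW...
..WB..
..BBB.
...BW.
......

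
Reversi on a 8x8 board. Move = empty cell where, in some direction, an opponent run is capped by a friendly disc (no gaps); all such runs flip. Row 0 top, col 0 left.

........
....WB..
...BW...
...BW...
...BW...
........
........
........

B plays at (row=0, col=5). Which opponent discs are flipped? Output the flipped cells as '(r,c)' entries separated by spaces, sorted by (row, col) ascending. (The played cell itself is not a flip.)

Dir NW: edge -> no flip
Dir N: edge -> no flip
Dir NE: edge -> no flip
Dir W: first cell '.' (not opp) -> no flip
Dir E: first cell '.' (not opp) -> no flip
Dir SW: opp run (1,4) capped by B -> flip
Dir S: first cell 'B' (not opp) -> no flip
Dir SE: first cell '.' (not opp) -> no flip

Answer: (1,4)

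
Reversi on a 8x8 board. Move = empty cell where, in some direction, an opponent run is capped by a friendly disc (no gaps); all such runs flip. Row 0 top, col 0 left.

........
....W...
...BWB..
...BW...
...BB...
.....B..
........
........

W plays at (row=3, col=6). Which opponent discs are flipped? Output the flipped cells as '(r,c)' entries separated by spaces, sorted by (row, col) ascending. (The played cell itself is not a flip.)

Dir NW: opp run (2,5) capped by W -> flip
Dir N: first cell '.' (not opp) -> no flip
Dir NE: first cell '.' (not opp) -> no flip
Dir W: first cell '.' (not opp) -> no flip
Dir E: first cell '.' (not opp) -> no flip
Dir SW: first cell '.' (not opp) -> no flip
Dir S: first cell '.' (not opp) -> no flip
Dir SE: first cell '.' (not opp) -> no flip

Answer: (2,5)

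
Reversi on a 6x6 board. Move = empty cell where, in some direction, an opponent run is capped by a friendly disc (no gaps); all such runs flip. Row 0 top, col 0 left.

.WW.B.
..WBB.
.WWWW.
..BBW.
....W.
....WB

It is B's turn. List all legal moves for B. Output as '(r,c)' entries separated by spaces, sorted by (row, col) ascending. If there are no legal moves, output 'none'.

Answer: (1,0) (1,1) (1,5) (3,1) (3,5) (5,3)

Derivation:
(0,0): no bracket -> illegal
(0,3): no bracket -> illegal
(1,0): flips 1 -> legal
(1,1): flips 2 -> legal
(1,5): flips 1 -> legal
(2,0): no bracket -> illegal
(2,5): no bracket -> illegal
(3,0): no bracket -> illegal
(3,1): flips 1 -> legal
(3,5): flips 2 -> legal
(4,3): no bracket -> illegal
(4,5): no bracket -> illegal
(5,3): flips 1 -> legal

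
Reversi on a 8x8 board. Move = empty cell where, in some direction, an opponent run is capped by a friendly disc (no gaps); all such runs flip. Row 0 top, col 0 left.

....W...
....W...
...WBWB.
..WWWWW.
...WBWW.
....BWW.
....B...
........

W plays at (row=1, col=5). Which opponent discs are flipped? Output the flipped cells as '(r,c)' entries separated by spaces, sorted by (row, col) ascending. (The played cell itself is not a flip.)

Dir NW: first cell 'W' (not opp) -> no flip
Dir N: first cell '.' (not opp) -> no flip
Dir NE: first cell '.' (not opp) -> no flip
Dir W: first cell 'W' (not opp) -> no flip
Dir E: first cell '.' (not opp) -> no flip
Dir SW: opp run (2,4) capped by W -> flip
Dir S: first cell 'W' (not opp) -> no flip
Dir SE: opp run (2,6), next='.' -> no flip

Answer: (2,4)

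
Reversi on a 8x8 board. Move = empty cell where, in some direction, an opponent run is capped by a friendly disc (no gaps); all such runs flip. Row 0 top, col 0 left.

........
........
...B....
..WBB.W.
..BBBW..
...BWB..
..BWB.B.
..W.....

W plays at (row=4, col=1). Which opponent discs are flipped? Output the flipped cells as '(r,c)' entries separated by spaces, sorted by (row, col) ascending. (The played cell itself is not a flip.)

Dir NW: first cell '.' (not opp) -> no flip
Dir N: first cell '.' (not opp) -> no flip
Dir NE: first cell 'W' (not opp) -> no flip
Dir W: first cell '.' (not opp) -> no flip
Dir E: opp run (4,2) (4,3) (4,4) capped by W -> flip
Dir SW: first cell '.' (not opp) -> no flip
Dir S: first cell '.' (not opp) -> no flip
Dir SE: first cell '.' (not opp) -> no flip

Answer: (4,2) (4,3) (4,4)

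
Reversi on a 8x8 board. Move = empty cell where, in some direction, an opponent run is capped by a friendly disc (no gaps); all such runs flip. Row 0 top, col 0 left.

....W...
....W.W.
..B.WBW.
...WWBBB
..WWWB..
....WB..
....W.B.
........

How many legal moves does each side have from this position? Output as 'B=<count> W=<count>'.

Answer: B=14 W=6

Derivation:
-- B to move --
(0,3): flips 1 -> legal
(0,5): no bracket -> illegal
(0,6): flips 2 -> legal
(0,7): flips 1 -> legal
(1,3): flips 1 -> legal
(1,5): flips 1 -> legal
(1,7): flips 1 -> legal
(2,3): flips 2 -> legal
(2,7): flips 1 -> legal
(3,1): no bracket -> illegal
(3,2): flips 2 -> legal
(4,1): flips 3 -> legal
(5,1): no bracket -> illegal
(5,2): flips 2 -> legal
(5,3): flips 2 -> legal
(6,3): flips 1 -> legal
(6,5): no bracket -> illegal
(7,3): flips 1 -> legal
(7,4): no bracket -> illegal
(7,5): no bracket -> illegal
B mobility = 14
-- W to move --
(1,1): flips 1 -> legal
(1,2): no bracket -> illegal
(1,3): no bracket -> illegal
(1,5): no bracket -> illegal
(2,1): no bracket -> illegal
(2,3): no bracket -> illegal
(2,7): flips 2 -> legal
(3,1): no bracket -> illegal
(3,2): no bracket -> illegal
(4,6): flips 4 -> legal
(4,7): flips 2 -> legal
(5,6): flips 2 -> legal
(5,7): no bracket -> illegal
(6,5): no bracket -> illegal
(6,7): no bracket -> illegal
(7,5): no bracket -> illegal
(7,6): no bracket -> illegal
(7,7): flips 2 -> legal
W mobility = 6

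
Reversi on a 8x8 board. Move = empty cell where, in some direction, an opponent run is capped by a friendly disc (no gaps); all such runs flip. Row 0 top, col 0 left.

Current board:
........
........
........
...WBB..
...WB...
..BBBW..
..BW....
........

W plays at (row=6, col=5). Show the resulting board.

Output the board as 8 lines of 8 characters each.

Place W at (6,5); scan 8 dirs for brackets.
Dir NW: opp run (5,4) capped by W -> flip
Dir N: first cell 'W' (not opp) -> no flip
Dir NE: first cell '.' (not opp) -> no flip
Dir W: first cell '.' (not opp) -> no flip
Dir E: first cell '.' (not opp) -> no flip
Dir SW: first cell '.' (not opp) -> no flip
Dir S: first cell '.' (not opp) -> no flip
Dir SE: first cell '.' (not opp) -> no flip
All flips: (5,4)

Answer: ........
........
........
...WBB..
...WB...
..BBWW..
..BW.W..
........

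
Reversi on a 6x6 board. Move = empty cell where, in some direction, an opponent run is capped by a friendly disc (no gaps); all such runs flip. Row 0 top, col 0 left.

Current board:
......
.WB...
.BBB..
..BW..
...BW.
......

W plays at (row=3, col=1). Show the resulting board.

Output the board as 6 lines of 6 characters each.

Answer: ......
.WB...
.WBB..
.WWW..
...BW.
......

Derivation:
Place W at (3,1); scan 8 dirs for brackets.
Dir NW: first cell '.' (not opp) -> no flip
Dir N: opp run (2,1) capped by W -> flip
Dir NE: opp run (2,2), next='.' -> no flip
Dir W: first cell '.' (not opp) -> no flip
Dir E: opp run (3,2) capped by W -> flip
Dir SW: first cell '.' (not opp) -> no flip
Dir S: first cell '.' (not opp) -> no flip
Dir SE: first cell '.' (not opp) -> no flip
All flips: (2,1) (3,2)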